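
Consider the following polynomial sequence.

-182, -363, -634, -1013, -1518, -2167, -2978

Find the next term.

-3969

Δ: -181, -271, -379, -505, -649, -811
Δ²: -90, -108, -126, -144, -162
Δ³: -18, -18, -18, -18
Constant third difference = -18, so extend:
-162 − 18 = -180;  -811 − 180 = -991;  -2978 − 991 = -3969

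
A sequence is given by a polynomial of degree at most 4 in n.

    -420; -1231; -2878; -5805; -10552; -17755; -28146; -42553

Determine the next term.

-61900

-811 , -1647 , -2927 , -4747 , -7203 , -10391 , -14407
-836 , -1280 , -1820 , -2456 , -3188 , -4016
-444 , -540 , -636 , -732 , -828
-96 , -96 , -96 , -96
The fourth differences are constant (-96).
-828 − 96 = -924;  -4016 − 924 = -4940;  -14407 − 4940 = -19347;  -42553 − 19347 = -61900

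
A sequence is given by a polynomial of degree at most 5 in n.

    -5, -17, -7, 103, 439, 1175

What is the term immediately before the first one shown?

-1

D1: -12, 10, 110, 336, 736
D2: 22, 100, 226, 400
D3: 78, 126, 174
D4: 48, 48
The fourth differences are constant at 48.
Work back: 78 − 48 = 30;  22 − 30 = -8;  -12 + 8 = -4;  -5 + 4 = -1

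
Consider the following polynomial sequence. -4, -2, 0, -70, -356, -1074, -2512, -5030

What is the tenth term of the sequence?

-15106

Δ: 2, 2, -70, -286, -718, -1438, -2518
Δ²: 0, -72, -216, -432, -720, -1080
Δ³: -72, -144, -216, -288, -360
Δ⁴: -72, -72, -72, -72
Constant fourth difference = -72, so extend:
-360 − 72 = -432;  -1080 − 432 = -1512;  -2518 − 1512 = -4030;  -5030 − 4030 = -9060
-432 − 72 = -504;  -1512 − 504 = -2016;  -4030 − 2016 = -6046;  -9060 − 6046 = -15106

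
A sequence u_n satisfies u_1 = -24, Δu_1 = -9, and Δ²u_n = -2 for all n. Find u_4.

Build the table forward from the leading diagonal:
Δ²: -2  -2  -2  -2
Δ: -9  -11  -13  -15
u: -24  -33  -44  -57

-57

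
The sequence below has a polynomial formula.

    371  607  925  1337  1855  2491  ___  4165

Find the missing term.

3257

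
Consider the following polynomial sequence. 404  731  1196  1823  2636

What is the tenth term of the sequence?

10331

Δ: 327, 465, 627, 813
Δ²: 138, 162, 186
Δ³: 24, 24
Constant third difference = 24, so extend:
186 + 24 = 210;  813 + 210 = 1023;  2636 + 1023 = 3659
210 + 24 = 234;  1023 + 234 = 1257;  3659 + 1257 = 4916
234 + 24 = 258;  1257 + 258 = 1515;  4916 + 1515 = 6431
258 + 24 = 282;  1515 + 282 = 1797;  6431 + 1797 = 8228
282 + 24 = 306;  1797 + 306 = 2103;  8228 + 2103 = 10331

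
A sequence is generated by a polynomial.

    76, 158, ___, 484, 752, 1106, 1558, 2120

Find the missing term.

Using the last 5 terms:
268  354  452  562
86  98  110
12  12
Constant third difference = 12.
Extend backward: 86 − 12 = 74;  268 − 74 = 194;  484 − 194 = 290

290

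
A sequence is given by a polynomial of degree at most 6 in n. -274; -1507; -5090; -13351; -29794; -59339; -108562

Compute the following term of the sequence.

-185935

Δ: -1233, -3583, -8261, -16443, -29545, -49223
Δ²: -2350, -4678, -8182, -13102, -19678
Δ³: -2328, -3504, -4920, -6576
Δ⁴: -1176, -1416, -1656
Δ⁵: -240, -240
Constant fifth difference = -240, so extend:
-1656 − 240 = -1896;  -6576 − 1896 = -8472;  -19678 − 8472 = -28150;  -49223 − 28150 = -77373;  -108562 − 77373 = -185935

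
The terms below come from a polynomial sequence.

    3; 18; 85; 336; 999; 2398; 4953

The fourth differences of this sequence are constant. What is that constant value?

96

Δ: 15, 67, 251, 663, 1399, 2555
Δ²: 52, 184, 412, 736, 1156
Δ³: 132, 228, 324, 420
Δ⁴: 96, 96, 96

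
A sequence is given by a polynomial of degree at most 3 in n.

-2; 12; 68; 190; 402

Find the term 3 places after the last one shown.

D1: 14  56  122  212
D2: 42  66  90
D3: 24  24
Third differences constant at 24.
90 + 24 = 114;  212 + 114 = 326;  402 + 326 = 728
114 + 24 = 138;  326 + 138 = 464;  728 + 464 = 1192
138 + 24 = 162;  464 + 162 = 626;  1192 + 626 = 1818

1818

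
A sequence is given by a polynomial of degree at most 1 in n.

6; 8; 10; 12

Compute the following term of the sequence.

14

2 , 2 , 2
The first differences are constant (2).
12 + 2 = 14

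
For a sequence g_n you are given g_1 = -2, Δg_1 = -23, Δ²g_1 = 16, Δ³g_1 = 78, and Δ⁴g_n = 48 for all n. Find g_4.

Build the table forward from the leading diagonal:
Δ⁴: 48  48  48  48
Δ³: 78  126  174  222
Δ²: 16  94  220  394
Δ: -23  -7  87  307
g: -2  -25  -32  55

55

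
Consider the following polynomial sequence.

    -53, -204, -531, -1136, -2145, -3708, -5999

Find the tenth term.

D1: -151 , -327 , -605 , -1009 , -1563 , -2291
D2: -176 , -278 , -404 , -554 , -728
D3: -102 , -126 , -150 , -174
D4: -24 , -24 , -24
Fourth differences constant at -24.
-174 − 24 = -198;  -728 − 198 = -926;  -2291 − 926 = -3217;  -5999 − 3217 = -9216
-198 − 24 = -222;  -926 − 222 = -1148;  -3217 − 1148 = -4365;  -9216 − 4365 = -13581
-222 − 24 = -246;  -1148 − 246 = -1394;  -4365 − 1394 = -5759;  -13581 − 5759 = -19340

-19340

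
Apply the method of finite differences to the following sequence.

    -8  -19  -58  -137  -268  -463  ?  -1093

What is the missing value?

-734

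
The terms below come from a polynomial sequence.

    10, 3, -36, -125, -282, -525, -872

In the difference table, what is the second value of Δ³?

First differences: -7, -39, -89, -157, -243, -347
Second differences: -32, -50, -68, -86, -104
Third differences: -18, -18, -18, -18

-18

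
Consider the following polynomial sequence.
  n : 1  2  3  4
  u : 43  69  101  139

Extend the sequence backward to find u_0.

23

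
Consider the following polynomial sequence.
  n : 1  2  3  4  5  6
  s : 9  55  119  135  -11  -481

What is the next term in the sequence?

-1485

46, 64, 16, -146, -470
18, -48, -162, -324
-66, -114, -162
-48, -48
Fourth differences constant at -48.
-162 − 48 = -210;  -324 − 210 = -534;  -470 − 534 = -1004;  -481 − 1004 = -1485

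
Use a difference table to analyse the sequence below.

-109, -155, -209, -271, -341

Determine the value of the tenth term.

-811

D1: -46, -54, -62, -70
D2: -8, -8, -8
Constant second difference = -8, so extend:
-70 − 8 = -78;  -341 − 78 = -419
-78 − 8 = -86;  -419 − 86 = -505
-86 − 8 = -94;  -505 − 94 = -599
-94 − 8 = -102;  -599 − 102 = -701
-102 − 8 = -110;  -701 − 110 = -811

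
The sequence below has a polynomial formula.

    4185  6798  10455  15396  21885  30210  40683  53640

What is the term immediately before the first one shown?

2400

First differences: 2613, 3657, 4941, 6489, 8325, 10473, 12957
Second differences: 1044, 1284, 1548, 1836, 2148, 2484
Third differences: 240, 264, 288, 312, 336
Fourth differences: 24, 24, 24, 24
The fourth differences are constant at 24.
Work back: 240 − 24 = 216;  1044 − 216 = 828;  2613 − 828 = 1785;  4185 − 1785 = 2400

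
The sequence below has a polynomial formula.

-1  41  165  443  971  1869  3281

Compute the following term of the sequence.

5375

First differences: 42, 124, 278, 528, 898, 1412
Second differences: 82, 154, 250, 370, 514
Third differences: 72, 96, 120, 144
Fourth differences: 24, 24, 24
Constant fourth difference = 24, so extend:
144 + 24 = 168;  514 + 168 = 682;  1412 + 682 = 2094;  3281 + 2094 = 5375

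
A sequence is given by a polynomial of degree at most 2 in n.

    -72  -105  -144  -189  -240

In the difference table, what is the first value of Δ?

Δ: -33, -39, -45, -51
Δ²: -6, -6, -6

-33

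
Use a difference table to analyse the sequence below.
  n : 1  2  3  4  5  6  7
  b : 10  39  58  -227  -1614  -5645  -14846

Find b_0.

1

Δ: 29, 19, -285, -1387, -4031, -9201
Δ²: -10, -304, -1102, -2644, -5170
Δ³: -294, -798, -1542, -2526
Δ⁴: -504, -744, -984
Δ⁵: -240, -240
The fifth differences are constant at -240.
Work back: -504 + 240 = -264;  -294 + 264 = -30;  -10 + 30 = 20;  29 − 20 = 9;  10 − 9 = 1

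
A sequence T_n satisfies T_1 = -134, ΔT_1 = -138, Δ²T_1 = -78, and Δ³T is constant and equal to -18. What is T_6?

Build the table forward from the leading diagonal:
D3: -18, -18, -18, -18, -18, -18
D2: -78, -96, -114, -132, -150, -168
D1: -138, -216, -312, -426, -558, -708
T: -134, -272, -488, -800, -1226, -1784

-1784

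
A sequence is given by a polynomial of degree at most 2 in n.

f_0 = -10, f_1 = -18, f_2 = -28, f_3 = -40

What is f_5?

First differences: -8 , -10 , -12
Second differences: -2 , -2
Constant second difference = -2, so extend:
-12 − 2 = -14;  -40 − 14 = -54
-14 − 2 = -16;  -54 − 16 = -70

-70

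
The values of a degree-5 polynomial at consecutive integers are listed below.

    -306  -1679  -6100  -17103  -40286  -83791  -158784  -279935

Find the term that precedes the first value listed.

-1373  -4421  -11003  -23183  -43505  -74993  -121151
-3048  -6582  -12180  -20322  -31488  -46158
-3534  -5598  -8142  -11166  -14670
-2064  -2544  -3024  -3504
-480  -480  -480
The fifth differences are constant at -480.
Work back: -2064 + 480 = -1584;  -3534 + 1584 = -1950;  -3048 + 1950 = -1098;  -1373 + 1098 = -275;  -306 + 275 = -31

-31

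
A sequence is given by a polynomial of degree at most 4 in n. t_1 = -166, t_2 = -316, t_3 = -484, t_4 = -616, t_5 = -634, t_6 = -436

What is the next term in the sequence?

104

Δ: -150 , -168 , -132 , -18 , 198
Δ²: -18 , 36 , 114 , 216
Δ³: 54 , 78 , 102
Δ⁴: 24 , 24
Fourth differences constant at 24.
102 + 24 = 126;  216 + 126 = 342;  198 + 342 = 540;  -436 + 540 = 104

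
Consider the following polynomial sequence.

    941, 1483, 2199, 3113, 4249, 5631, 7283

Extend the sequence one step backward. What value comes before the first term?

Δ: 542, 716, 914, 1136, 1382, 1652
Δ²: 174, 198, 222, 246, 270
Δ³: 24, 24, 24, 24
The third differences are constant at 24.
Work back: 174 − 24 = 150;  542 − 150 = 392;  941 − 392 = 549

549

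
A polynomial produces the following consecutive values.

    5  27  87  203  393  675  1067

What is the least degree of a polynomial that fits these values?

3

22, 60, 116, 190, 282, 392
38, 56, 74, 92, 110
18, 18, 18, 18
The third differences are constant, so the polynomial has degree 3.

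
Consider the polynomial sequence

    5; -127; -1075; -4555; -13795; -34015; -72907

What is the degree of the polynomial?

5

Δ: -132, -948, -3480, -9240, -20220, -38892
Δ²: -816, -2532, -5760, -10980, -18672
Δ³: -1716, -3228, -5220, -7692
Δ⁴: -1512, -1992, -2472
Δ⁵: -480, -480
The fifth differences are constant, so the polynomial has degree 5.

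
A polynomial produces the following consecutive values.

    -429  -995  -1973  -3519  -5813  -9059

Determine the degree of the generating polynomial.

4

Δ: -566, -978, -1546, -2294, -3246
Δ²: -412, -568, -748, -952
Δ³: -156, -180, -204
Δ⁴: -24, -24
The fourth differences are constant, so the polynomial has degree 4.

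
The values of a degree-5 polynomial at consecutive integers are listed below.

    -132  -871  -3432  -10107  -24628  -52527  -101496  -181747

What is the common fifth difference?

-360

First differences: -739, -2561, -6675, -14521, -27899, -48969, -80251
Second differences: -1822, -4114, -7846, -13378, -21070, -31282
Third differences: -2292, -3732, -5532, -7692, -10212
Fourth differences: -1440, -1800, -2160, -2520
Fifth differences: -360, -360, -360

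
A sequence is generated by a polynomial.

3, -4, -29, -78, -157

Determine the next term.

-272

-7 , -25 , -49 , -79
-18 , -24 , -30
-6 , -6
Constant third difference = -6, so extend:
-30 − 6 = -36;  -79 − 36 = -115;  -157 − 115 = -272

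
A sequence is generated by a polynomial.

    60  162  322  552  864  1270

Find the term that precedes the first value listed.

First differences: 102, 160, 230, 312, 406
Second differences: 58, 70, 82, 94
Third differences: 12, 12, 12
The third differences are constant at 12.
Work back: 58 − 12 = 46;  102 − 46 = 56;  60 − 56 = 4

4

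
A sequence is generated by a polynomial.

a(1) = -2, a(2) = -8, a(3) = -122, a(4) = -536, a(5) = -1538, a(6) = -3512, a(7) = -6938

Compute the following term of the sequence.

First differences: -6, -114, -414, -1002, -1974, -3426
Second differences: -108, -300, -588, -972, -1452
Third differences: -192, -288, -384, -480
Fourth differences: -96, -96, -96
Constant fourth difference = -96, so extend:
-480 − 96 = -576;  -1452 − 576 = -2028;  -3426 − 2028 = -5454;  -6938 − 5454 = -12392

-12392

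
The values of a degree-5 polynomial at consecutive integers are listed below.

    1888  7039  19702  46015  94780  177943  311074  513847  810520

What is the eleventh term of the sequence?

1808398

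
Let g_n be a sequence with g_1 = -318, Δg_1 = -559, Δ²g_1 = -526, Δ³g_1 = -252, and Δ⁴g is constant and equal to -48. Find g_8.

Build the table forward from the leading diagonal:
Fourth differences: -48, -48, -48, -48, -48, -48, -48, -48
Third differences: -252, -300, -348, -396, -444, -492, -540, -588
Second differences: -526, -778, -1078, -1426, -1822, -2266, -2758, -3298
First differences: -559, -1085, -1863, -2941, -4367, -6189, -8455, -11213
g: -318, -877, -1962, -3825, -6766, -11133, -17322, -25777

-25777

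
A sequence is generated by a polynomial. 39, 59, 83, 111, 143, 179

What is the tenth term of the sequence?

D1: 20, 24, 28, 32, 36
D2: 4, 4, 4, 4
Constant second difference = 4, so extend:
36 + 4 = 40;  179 + 40 = 219
40 + 4 = 44;  219 + 44 = 263
44 + 4 = 48;  263 + 48 = 311
48 + 4 = 52;  311 + 52 = 363

363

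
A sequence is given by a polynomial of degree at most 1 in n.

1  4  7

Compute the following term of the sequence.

3, 3
The first differences are constant (3).
7 + 3 = 10

10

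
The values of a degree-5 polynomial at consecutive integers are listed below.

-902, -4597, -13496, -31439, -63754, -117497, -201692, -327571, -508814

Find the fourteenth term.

Δ: -3695, -8899, -17943, -32315, -53743, -84195, -125879, -181243
Δ²: -5204, -9044, -14372, -21428, -30452, -41684, -55364
Δ³: -3840, -5328, -7056, -9024, -11232, -13680
Δ⁴: -1488, -1728, -1968, -2208, -2448
Δ⁵: -240, -240, -240, -240
The fifth differences are constant (-240).
-2448 − 240 = -2688;  -13680 − 2688 = -16368;  -55364 − 16368 = -71732;  -181243 − 71732 = -252975;  -508814 − 252975 = -761789
-2688 − 240 = -2928;  -16368 − 2928 = -19296;  -71732 − 19296 = -91028;  -252975 − 91028 = -344003;  -761789 − 344003 = -1105792
-2928 − 240 = -3168;  -19296 − 3168 = -22464;  -91028 − 22464 = -113492;  -344003 − 113492 = -457495;  -1105792 − 457495 = -1563287
-3168 − 240 = -3408;  -22464 − 3408 = -25872;  -113492 − 25872 = -139364;  -457495 − 139364 = -596859;  -1563287 − 596859 = -2160146
-3408 − 240 = -3648;  -25872 − 3648 = -29520;  -139364 − 29520 = -168884;  -596859 − 168884 = -765743;  -2160146 − 765743 = -2925889

-2925889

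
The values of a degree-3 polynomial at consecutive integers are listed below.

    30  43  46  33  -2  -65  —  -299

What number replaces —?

Using the first 6 terms:
Δ: 13  3  -13  -35  -63
Δ²: -10  -16  -22  -28
Δ³: -6  -6  -6
Constant third difference = -6.
Extend forward: -28 − 6 = -34;  -63 − 34 = -97;  -65 − 97 = -162

-162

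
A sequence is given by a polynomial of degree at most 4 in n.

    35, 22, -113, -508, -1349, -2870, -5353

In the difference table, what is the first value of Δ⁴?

Δ: -13, -135, -395, -841, -1521, -2483
Δ²: -122, -260, -446, -680, -962
Δ³: -138, -186, -234, -282
Δ⁴: -48, -48, -48

-48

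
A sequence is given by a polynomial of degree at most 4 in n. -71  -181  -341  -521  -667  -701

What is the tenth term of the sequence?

D1: -110 , -160 , -180 , -146 , -34
D2: -50 , -20 , 34 , 112
D3: 30 , 54 , 78
D4: 24 , 24
The fourth differences are constant (24).
78 + 24 = 102;  112 + 102 = 214;  -34 + 214 = 180;  -701 + 180 = -521
102 + 24 = 126;  214 + 126 = 340;  180 + 340 = 520;  -521 + 520 = -1
126 + 24 = 150;  340 + 150 = 490;  520 + 490 = 1010;  -1 + 1010 = 1009
150 + 24 = 174;  490 + 174 = 664;  1010 + 664 = 1674;  1009 + 1674 = 2683

2683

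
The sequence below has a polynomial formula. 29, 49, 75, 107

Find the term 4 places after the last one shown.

20 , 26 , 32
6 , 6
The second differences are constant (6).
32 + 6 = 38;  107 + 38 = 145
38 + 6 = 44;  145 + 44 = 189
44 + 6 = 50;  189 + 50 = 239
50 + 6 = 56;  239 + 56 = 295

295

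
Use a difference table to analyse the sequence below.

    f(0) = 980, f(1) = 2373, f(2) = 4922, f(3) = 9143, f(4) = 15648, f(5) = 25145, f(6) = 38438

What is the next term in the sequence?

56427

Δ: 1393 , 2549 , 4221 , 6505 , 9497 , 13293
Δ²: 1156 , 1672 , 2284 , 2992 , 3796
Δ³: 516 , 612 , 708 , 804
Δ⁴: 96 , 96 , 96
Fourth differences constant at 96.
804 + 96 = 900;  3796 + 900 = 4696;  13293 + 4696 = 17989;  38438 + 17989 = 56427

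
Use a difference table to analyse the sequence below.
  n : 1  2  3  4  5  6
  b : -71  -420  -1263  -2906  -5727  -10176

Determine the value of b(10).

-349 , -843 , -1643 , -2821 , -4449
-494 , -800 , -1178 , -1628
-306 , -378 , -450
-72 , -72
Constant fourth difference = -72, so extend:
-450 − 72 = -522;  -1628 − 522 = -2150;  -4449 − 2150 = -6599;  -10176 − 6599 = -16775
-522 − 72 = -594;  -2150 − 594 = -2744;  -6599 − 2744 = -9343;  -16775 − 9343 = -26118
-594 − 72 = -666;  -2744 − 666 = -3410;  -9343 − 3410 = -12753;  -26118 − 12753 = -38871
-666 − 72 = -738;  -3410 − 738 = -4148;  -12753 − 4148 = -16901;  -38871 − 16901 = -55772

-55772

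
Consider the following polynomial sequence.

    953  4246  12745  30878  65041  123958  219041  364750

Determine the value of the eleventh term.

1303513

Δ: 3293, 8499, 18133, 34163, 58917, 95083, 145709
Δ²: 5206, 9634, 16030, 24754, 36166, 50626
Δ³: 4428, 6396, 8724, 11412, 14460
Δ⁴: 1968, 2328, 2688, 3048
Δ⁵: 360, 360, 360
The fifth differences are constant (360).
3048 + 360 = 3408;  14460 + 3408 = 17868;  50626 + 17868 = 68494;  145709 + 68494 = 214203;  364750 + 214203 = 578953
3408 + 360 = 3768;  17868 + 3768 = 21636;  68494 + 21636 = 90130;  214203 + 90130 = 304333;  578953 + 304333 = 883286
3768 + 360 = 4128;  21636 + 4128 = 25764;  90130 + 25764 = 115894;  304333 + 115894 = 420227;  883286 + 420227 = 1303513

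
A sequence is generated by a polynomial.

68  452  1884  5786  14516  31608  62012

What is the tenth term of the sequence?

308876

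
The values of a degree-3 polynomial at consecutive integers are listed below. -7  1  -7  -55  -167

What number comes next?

D1: 8  -8  -48  -112
D2: -16  -40  -64
D3: -24  -24
Constant third difference = -24, so extend:
-64 − 24 = -88;  -112 − 88 = -200;  -167 − 200 = -367

-367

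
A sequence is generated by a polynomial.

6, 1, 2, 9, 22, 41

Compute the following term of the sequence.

66

D1: -5  1  7  13  19
D2: 6  6  6  6
The second differences are constant (6).
19 + 6 = 25;  41 + 25 = 66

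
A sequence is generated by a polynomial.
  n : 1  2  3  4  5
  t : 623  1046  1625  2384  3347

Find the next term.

D1: 423 , 579 , 759 , 963
D2: 156 , 180 , 204
D3: 24 , 24
The third differences are constant (24).
204 + 24 = 228;  963 + 228 = 1191;  3347 + 1191 = 4538

4538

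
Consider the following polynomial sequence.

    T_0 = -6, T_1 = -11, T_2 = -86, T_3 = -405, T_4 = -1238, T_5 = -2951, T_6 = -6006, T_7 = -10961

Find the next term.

Δ: -5 , -75 , -319 , -833 , -1713 , -3055 , -4955
Δ²: -70 , -244 , -514 , -880 , -1342 , -1900
Δ³: -174 , -270 , -366 , -462 , -558
Δ⁴: -96 , -96 , -96 , -96
The fourth differences are constant (-96).
-558 − 96 = -654;  -1900 − 654 = -2554;  -4955 − 2554 = -7509;  -10961 − 7509 = -18470

-18470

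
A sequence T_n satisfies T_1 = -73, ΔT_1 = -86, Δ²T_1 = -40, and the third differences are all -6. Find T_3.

Build the table forward from the leading diagonal:
Δ³: -6, -6, -6
Δ²: -40, -46, -52
Δ: -86, -126, -172
T: -73, -159, -285

-285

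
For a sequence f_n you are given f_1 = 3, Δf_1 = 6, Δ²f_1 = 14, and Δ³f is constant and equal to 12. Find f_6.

Build the table forward from the leading diagonal:
D3: 12, 12, 12, 12, 12, 12
D2: 14, 26, 38, 50, 62, 74
D1: 6, 20, 46, 84, 134, 196
f: 3, 9, 29, 75, 159, 293

293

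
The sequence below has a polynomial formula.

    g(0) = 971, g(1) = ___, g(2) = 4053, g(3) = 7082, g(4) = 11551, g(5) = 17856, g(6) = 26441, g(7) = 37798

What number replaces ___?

Using the last 6 terms:
Δ: 3029  4469  6305  8585  11357
Δ²: 1440  1836  2280  2772
Δ³: 396  444  492
Δ⁴: 48  48
Constant fourth difference = 48.
Extend backward: 396 − 48 = 348;  1440 − 348 = 1092;  3029 − 1092 = 1937;  4053 − 1937 = 2116

2116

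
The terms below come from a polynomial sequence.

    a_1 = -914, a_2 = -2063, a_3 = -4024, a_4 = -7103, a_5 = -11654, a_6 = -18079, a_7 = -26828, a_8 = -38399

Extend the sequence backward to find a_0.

-319

D1: -1149, -1961, -3079, -4551, -6425, -8749, -11571
D2: -812, -1118, -1472, -1874, -2324, -2822
D3: -306, -354, -402, -450, -498
D4: -48, -48, -48, -48
The fourth differences are constant at -48.
Work back: -306 + 48 = -258;  -812 + 258 = -554;  -1149 + 554 = -595;  -914 + 595 = -319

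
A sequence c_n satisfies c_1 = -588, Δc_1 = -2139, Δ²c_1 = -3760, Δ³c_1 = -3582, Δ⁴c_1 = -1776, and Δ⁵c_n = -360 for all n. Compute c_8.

Build the table forward from the leading diagonal:
Fifth differences: -360, -360, -360, -360, -360, -360, -360, -360
Fourth differences: -1776, -2136, -2496, -2856, -3216, -3576, -3936, -4296
Third differences: -3582, -5358, -7494, -9990, -12846, -16062, -19638, -23574
Second differences: -3760, -7342, -12700, -20194, -30184, -43030, -59092, -78730
First differences: -2139, -5899, -13241, -25941, -46135, -76319, -119349, -178441
c: -588, -2727, -8626, -21867, -47808, -93943, -170262, -289611

-289611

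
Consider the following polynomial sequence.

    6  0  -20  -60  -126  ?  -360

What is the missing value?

Using the first 5 terms:
-6  -20  -40  -66
-14  -20  -26
-6  -6
Constant third difference = -6.
Extend forward: -26 − 6 = -32;  -66 − 32 = -98;  -126 − 98 = -224

-224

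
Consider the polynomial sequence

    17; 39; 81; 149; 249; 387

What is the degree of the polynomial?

Δ: 22, 42, 68, 100, 138
Δ²: 20, 26, 32, 38
Δ³: 6, 6, 6
The third differences are constant, so the polynomial has degree 3.

3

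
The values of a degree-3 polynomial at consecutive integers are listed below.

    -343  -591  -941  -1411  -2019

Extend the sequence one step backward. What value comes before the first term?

-179

Δ: -248, -350, -470, -608
Δ²: -102, -120, -138
Δ³: -18, -18
The third differences are constant at -18.
Work back: -102 + 18 = -84;  -248 + 84 = -164;  -343 + 164 = -179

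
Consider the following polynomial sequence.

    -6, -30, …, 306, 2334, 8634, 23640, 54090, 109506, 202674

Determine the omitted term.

-60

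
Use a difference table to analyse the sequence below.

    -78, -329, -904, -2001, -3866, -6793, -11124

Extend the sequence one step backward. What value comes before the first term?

-1

-251, -575, -1097, -1865, -2927, -4331
-324, -522, -768, -1062, -1404
-198, -246, -294, -342
-48, -48, -48
The fourth differences are constant at -48.
Work back: -198 + 48 = -150;  -324 + 150 = -174;  -251 + 174 = -77;  -78 + 77 = -1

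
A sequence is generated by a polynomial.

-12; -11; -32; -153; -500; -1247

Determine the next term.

First differences: 1, -21, -121, -347, -747
Second differences: -22, -100, -226, -400
Third differences: -78, -126, -174
Fourth differences: -48, -48
Constant fourth difference = -48, so extend:
-174 − 48 = -222;  -400 − 222 = -622;  -747 − 622 = -1369;  -1247 − 1369 = -2616

-2616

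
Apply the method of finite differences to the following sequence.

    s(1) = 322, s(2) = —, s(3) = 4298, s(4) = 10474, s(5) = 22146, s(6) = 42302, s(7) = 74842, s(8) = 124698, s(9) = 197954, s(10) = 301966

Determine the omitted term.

1422

Using the last 8 terms:
6176  11672  20156  32540  49856  73256  104012
5496  8484  12384  17316  23400  30756
2988  3900  4932  6084  7356
912  1032  1152  1272
120  120  120
Constant fifth difference = 120.
Extend backward: 912 − 120 = 792;  2988 − 792 = 2196;  5496 − 2196 = 3300;  6176 − 3300 = 2876;  4298 − 2876 = 1422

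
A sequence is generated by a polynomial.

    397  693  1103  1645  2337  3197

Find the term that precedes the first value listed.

Δ: 296  410  542  692  860
Δ²: 114  132  150  168
Δ³: 18  18  18
The third differences are constant at 18.
Work back: 114 − 18 = 96;  296 − 96 = 200;  397 − 200 = 197

197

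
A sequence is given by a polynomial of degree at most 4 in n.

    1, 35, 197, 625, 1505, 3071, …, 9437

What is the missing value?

5605

Using the first 6 terms:
34, 162, 428, 880, 1566
128, 266, 452, 686
138, 186, 234
48, 48
Constant fourth difference = 48.
Extend forward: 234 + 48 = 282;  686 + 282 = 968;  1566 + 968 = 2534;  3071 + 2534 = 5605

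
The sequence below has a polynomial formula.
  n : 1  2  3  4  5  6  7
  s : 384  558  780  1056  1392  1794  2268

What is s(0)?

D1: 174, 222, 276, 336, 402, 474
D2: 48, 54, 60, 66, 72
D3: 6, 6, 6, 6
The third differences are constant at 6.
Work back: 48 − 6 = 42;  174 − 42 = 132;  384 − 132 = 252

252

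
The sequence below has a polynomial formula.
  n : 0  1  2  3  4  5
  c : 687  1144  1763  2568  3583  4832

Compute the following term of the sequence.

6339

457 , 619 , 805 , 1015 , 1249
162 , 186 , 210 , 234
24 , 24 , 24
Constant third difference = 24, so extend:
234 + 24 = 258;  1249 + 258 = 1507;  4832 + 1507 = 6339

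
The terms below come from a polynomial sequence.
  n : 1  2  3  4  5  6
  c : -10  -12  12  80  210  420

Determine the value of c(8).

D1: -2, 24, 68, 130, 210
D2: 26, 44, 62, 80
D3: 18, 18, 18
Third differences constant at 18.
80 + 18 = 98;  210 + 98 = 308;  420 + 308 = 728
98 + 18 = 116;  308 + 116 = 424;  728 + 424 = 1152

1152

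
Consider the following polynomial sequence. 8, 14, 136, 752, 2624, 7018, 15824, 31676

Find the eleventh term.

161528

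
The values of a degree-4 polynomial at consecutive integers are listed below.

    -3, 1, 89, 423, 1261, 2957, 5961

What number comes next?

10819

Δ: 4, 88, 334, 838, 1696, 3004
Δ²: 84, 246, 504, 858, 1308
Δ³: 162, 258, 354, 450
Δ⁴: 96, 96, 96
Fourth differences constant at 96.
450 + 96 = 546;  1308 + 546 = 1854;  3004 + 1854 = 4858;  5961 + 4858 = 10819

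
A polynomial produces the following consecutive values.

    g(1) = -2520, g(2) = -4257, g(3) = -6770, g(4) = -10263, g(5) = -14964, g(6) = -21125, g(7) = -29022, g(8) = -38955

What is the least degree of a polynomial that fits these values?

-1737, -2513, -3493, -4701, -6161, -7897, -9933
-776, -980, -1208, -1460, -1736, -2036
-204, -228, -252, -276, -300
-24, -24, -24, -24
The fourth differences are constant, so the polynomial has degree 4.

4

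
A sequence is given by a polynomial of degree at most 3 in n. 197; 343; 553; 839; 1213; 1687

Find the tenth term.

4823

Δ: 146  210  286  374  474
Δ²: 64  76  88  100
Δ³: 12  12  12
The third differences are constant (12).
100 + 12 = 112;  474 + 112 = 586;  1687 + 586 = 2273
112 + 12 = 124;  586 + 124 = 710;  2273 + 710 = 2983
124 + 12 = 136;  710 + 136 = 846;  2983 + 846 = 3829
136 + 12 = 148;  846 + 148 = 994;  3829 + 994 = 4823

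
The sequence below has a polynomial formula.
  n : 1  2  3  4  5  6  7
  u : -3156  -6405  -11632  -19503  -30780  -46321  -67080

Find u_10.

First differences: -3249 , -5227 , -7871 , -11277 , -15541 , -20759
Second differences: -1978 , -2644 , -3406 , -4264 , -5218
Third differences: -666 , -762 , -858 , -954
Fourth differences: -96 , -96 , -96
Constant fourth difference = -96, so extend:
-954 − 96 = -1050;  -5218 − 1050 = -6268;  -20759 − 6268 = -27027;  -67080 − 27027 = -94107
-1050 − 96 = -1146;  -6268 − 1146 = -7414;  -27027 − 7414 = -34441;  -94107 − 34441 = -128548
-1146 − 96 = -1242;  -7414 − 1242 = -8656;  -34441 − 8656 = -43097;  -128548 − 43097 = -171645

-171645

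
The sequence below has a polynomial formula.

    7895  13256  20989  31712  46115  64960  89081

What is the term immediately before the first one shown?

D1: 5361, 7733, 10723, 14403, 18845, 24121
D2: 2372, 2990, 3680, 4442, 5276
D3: 618, 690, 762, 834
D4: 72, 72, 72
The fourth differences are constant at 72.
Work back: 618 − 72 = 546;  2372 − 546 = 1826;  5361 − 1826 = 3535;  7895 − 3535 = 4360

4360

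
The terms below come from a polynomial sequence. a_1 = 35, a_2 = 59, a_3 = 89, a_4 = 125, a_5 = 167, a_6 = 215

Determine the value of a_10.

D1: 24, 30, 36, 42, 48
D2: 6, 6, 6, 6
Second differences constant at 6.
48 + 6 = 54;  215 + 54 = 269
54 + 6 = 60;  269 + 60 = 329
60 + 6 = 66;  329 + 66 = 395
66 + 6 = 72;  395 + 72 = 467

467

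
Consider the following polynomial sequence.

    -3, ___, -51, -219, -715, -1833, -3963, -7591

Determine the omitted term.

-13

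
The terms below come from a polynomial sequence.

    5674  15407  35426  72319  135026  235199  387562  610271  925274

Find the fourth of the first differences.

62707

D1: 9733, 20019, 36893, 62707, 100173, 152363, 222709, 315003
D2: 10286, 16874, 25814, 37466, 52190, 70346, 92294
D3: 6588, 8940, 11652, 14724, 18156, 21948
D4: 2352, 2712, 3072, 3432, 3792
D5: 360, 360, 360, 360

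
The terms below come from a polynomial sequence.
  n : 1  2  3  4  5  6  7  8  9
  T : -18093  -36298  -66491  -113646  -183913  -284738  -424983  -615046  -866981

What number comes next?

-18205, -30193, -47155, -70267, -100825, -140245, -190063, -251935
-11988, -16962, -23112, -30558, -39420, -49818, -61872
-4974, -6150, -7446, -8862, -10398, -12054
-1176, -1296, -1416, -1536, -1656
-120, -120, -120, -120
Constant fifth difference = -120, so extend:
-1656 − 120 = -1776;  -12054 − 1776 = -13830;  -61872 − 13830 = -75702;  -251935 − 75702 = -327637;  -866981 − 327637 = -1194618

-1194618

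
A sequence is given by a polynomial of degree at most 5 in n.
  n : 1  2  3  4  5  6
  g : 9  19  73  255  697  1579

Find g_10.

14787

Δ: 10, 54, 182, 442, 882
Δ²: 44, 128, 260, 440
Δ³: 84, 132, 180
Δ⁴: 48, 48
Constant fourth difference = 48, so extend:
180 + 48 = 228;  440 + 228 = 668;  882 + 668 = 1550;  1579 + 1550 = 3129
228 + 48 = 276;  668 + 276 = 944;  1550 + 944 = 2494;  3129 + 2494 = 5623
276 + 48 = 324;  944 + 324 = 1268;  2494 + 1268 = 3762;  5623 + 3762 = 9385
324 + 48 = 372;  1268 + 372 = 1640;  3762 + 1640 = 5402;  9385 + 5402 = 14787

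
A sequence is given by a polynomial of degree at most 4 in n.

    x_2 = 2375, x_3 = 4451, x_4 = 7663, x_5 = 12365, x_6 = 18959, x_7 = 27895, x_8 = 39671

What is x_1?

Δ: 2076  3212  4702  6594  8936  11776
Δ²: 1136  1490  1892  2342  2840
Δ³: 354  402  450  498
Δ⁴: 48  48  48
The fourth differences are constant at 48.
Work back: 354 − 48 = 306;  1136 − 306 = 830;  2076 − 830 = 1246;  2375 − 1246 = 1129

1129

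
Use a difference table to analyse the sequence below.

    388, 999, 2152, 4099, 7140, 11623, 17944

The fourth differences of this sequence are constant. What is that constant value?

First differences: 611, 1153, 1947, 3041, 4483, 6321
Second differences: 542, 794, 1094, 1442, 1838
Third differences: 252, 300, 348, 396
Fourth differences: 48, 48, 48

48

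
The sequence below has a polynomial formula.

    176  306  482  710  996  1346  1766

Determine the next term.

2262

Δ: 130 , 176 , 228 , 286 , 350 , 420
Δ²: 46 , 52 , 58 , 64 , 70
Δ³: 6 , 6 , 6 , 6
Third differences constant at 6.
70 + 6 = 76;  420 + 76 = 496;  1766 + 496 = 2262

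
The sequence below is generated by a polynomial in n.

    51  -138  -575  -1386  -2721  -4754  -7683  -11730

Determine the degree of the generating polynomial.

4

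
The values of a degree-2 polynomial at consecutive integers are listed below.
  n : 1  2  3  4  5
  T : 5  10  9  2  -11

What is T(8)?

-86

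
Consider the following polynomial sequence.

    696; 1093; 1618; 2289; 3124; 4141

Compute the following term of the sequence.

5358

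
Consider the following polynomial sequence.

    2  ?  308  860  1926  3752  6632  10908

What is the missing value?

Using the last 6 terms:
552, 1066, 1826, 2880, 4276
514, 760, 1054, 1396
246, 294, 342
48, 48
Constant fourth difference = 48.
Extend backward: 246 − 48 = 198;  514 − 198 = 316;  552 − 316 = 236;  308 − 236 = 72

72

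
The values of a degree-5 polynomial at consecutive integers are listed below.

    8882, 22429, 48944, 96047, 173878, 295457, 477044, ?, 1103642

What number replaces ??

Using the first 7 terms:
First differences: 13547, 26515, 47103, 77831, 121579, 181587
Second differences: 12968, 20588, 30728, 43748, 60008
Third differences: 7620, 10140, 13020, 16260
Fourth differences: 2520, 2880, 3240
Fifth differences: 360, 360
Constant fifth difference = 360.
Extend forward: 3240 + 360 = 3600;  16260 + 3600 = 19860;  60008 + 19860 = 79868;  181587 + 79868 = 261455;  477044 + 261455 = 738499

738499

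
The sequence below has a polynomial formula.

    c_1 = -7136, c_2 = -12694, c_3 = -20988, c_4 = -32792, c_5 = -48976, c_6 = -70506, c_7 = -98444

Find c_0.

-3636

Δ: -5558  -8294  -11804  -16184  -21530  -27938
Δ²: -2736  -3510  -4380  -5346  -6408
Δ³: -774  -870  -966  -1062
Δ⁴: -96  -96  -96
The fourth differences are constant at -96.
Work back: -774 + 96 = -678;  -2736 + 678 = -2058;  -5558 + 2058 = -3500;  -7136 + 3500 = -3636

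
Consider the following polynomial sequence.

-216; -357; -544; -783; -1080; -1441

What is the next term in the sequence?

-1872

First differences: -141, -187, -239, -297, -361
Second differences: -46, -52, -58, -64
Third differences: -6, -6, -6
Constant third difference = -6, so extend:
-64 − 6 = -70;  -361 − 70 = -431;  -1441 − 431 = -1872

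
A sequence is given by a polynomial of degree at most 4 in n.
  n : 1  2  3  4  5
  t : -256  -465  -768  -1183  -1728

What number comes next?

-2421

-209  -303  -415  -545
-94  -112  -130
-18  -18
Constant third difference = -18, so extend:
-130 − 18 = -148;  -545 − 148 = -693;  -1728 − 693 = -2421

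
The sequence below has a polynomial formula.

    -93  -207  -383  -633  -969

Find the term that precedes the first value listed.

First differences: -114  -176  -250  -336
Second differences: -62  -74  -86
Third differences: -12  -12
The third differences are constant at -12.
Work back: -62 + 12 = -50;  -114 + 50 = -64;  -93 + 64 = -29

-29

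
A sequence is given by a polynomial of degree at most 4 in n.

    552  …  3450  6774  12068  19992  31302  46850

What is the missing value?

Using the last 6 terms:
First differences: 3324, 5294, 7924, 11310, 15548
Second differences: 1970, 2630, 3386, 4238
Third differences: 660, 756, 852
Fourth differences: 96, 96
Constant fourth difference = 96.
Extend backward: 660 − 96 = 564;  1970 − 564 = 1406;  3324 − 1406 = 1918;  3450 − 1918 = 1532

1532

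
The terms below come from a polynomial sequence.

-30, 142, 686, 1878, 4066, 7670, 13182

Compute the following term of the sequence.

21166

172  544  1192  2188  3604  5512
372  648  996  1416  1908
276  348  420  492
72  72  72
Fourth differences constant at 72.
492 + 72 = 564;  1908 + 564 = 2472;  5512 + 2472 = 7984;  13182 + 7984 = 21166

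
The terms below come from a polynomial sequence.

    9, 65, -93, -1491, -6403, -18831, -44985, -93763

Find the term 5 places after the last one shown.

-1237083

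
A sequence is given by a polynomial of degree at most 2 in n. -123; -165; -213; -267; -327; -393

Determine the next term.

-465

D1: -42  -48  -54  -60  -66
D2: -6  -6  -6  -6
Second differences constant at -6.
-66 − 6 = -72;  -393 − 72 = -465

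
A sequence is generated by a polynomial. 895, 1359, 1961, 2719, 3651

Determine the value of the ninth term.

9479

Δ: 464, 602, 758, 932
Δ²: 138, 156, 174
Δ³: 18, 18
The third differences are constant (18).
174 + 18 = 192;  932 + 192 = 1124;  3651 + 1124 = 4775
192 + 18 = 210;  1124 + 210 = 1334;  4775 + 1334 = 6109
210 + 18 = 228;  1334 + 228 = 1562;  6109 + 1562 = 7671
228 + 18 = 246;  1562 + 246 = 1808;  7671 + 1808 = 9479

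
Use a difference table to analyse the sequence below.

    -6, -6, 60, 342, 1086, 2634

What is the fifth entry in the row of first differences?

D1: 0, 66, 282, 744, 1548
D2: 66, 216, 462, 804
D3: 150, 246, 342
D4: 96, 96

1548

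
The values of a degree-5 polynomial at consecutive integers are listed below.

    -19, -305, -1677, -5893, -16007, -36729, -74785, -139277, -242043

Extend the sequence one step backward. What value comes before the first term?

-286, -1372, -4216, -10114, -20722, -38056, -64492, -102766
-1086, -2844, -5898, -10608, -17334, -26436, -38274
-1758, -3054, -4710, -6726, -9102, -11838
-1296, -1656, -2016, -2376, -2736
-360, -360, -360, -360
The fifth differences are constant at -360.
Work back: -1296 + 360 = -936;  -1758 + 936 = -822;  -1086 + 822 = -264;  -286 + 264 = -22;  -19 + 22 = 3

3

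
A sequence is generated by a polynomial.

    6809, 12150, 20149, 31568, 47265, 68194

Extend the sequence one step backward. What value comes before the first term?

3460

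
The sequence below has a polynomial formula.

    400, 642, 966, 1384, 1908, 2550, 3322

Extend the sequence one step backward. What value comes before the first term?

228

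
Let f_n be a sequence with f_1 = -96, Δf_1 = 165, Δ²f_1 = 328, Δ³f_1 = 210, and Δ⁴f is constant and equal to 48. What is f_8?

16977

Build the table forward from the leading diagonal:
Fourth differences: 48, 48, 48, 48, 48, 48, 48, 48
Third differences: 210, 258, 306, 354, 402, 450, 498, 546
Second differences: 328, 538, 796, 1102, 1456, 1858, 2308, 2806
First differences: 165, 493, 1031, 1827, 2929, 4385, 6243, 8551
f: -96, 69, 562, 1593, 3420, 6349, 10734, 16977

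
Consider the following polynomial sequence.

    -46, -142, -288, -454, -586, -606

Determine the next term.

-412

-96, -146, -166, -132, -20
-50, -20, 34, 112
30, 54, 78
24, 24
Constant fourth difference = 24, so extend:
78 + 24 = 102;  112 + 102 = 214;  -20 + 214 = 194;  -606 + 194 = -412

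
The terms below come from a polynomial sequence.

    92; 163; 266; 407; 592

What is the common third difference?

First differences: 71, 103, 141, 185
Second differences: 32, 38, 44
Third differences: 6, 6

6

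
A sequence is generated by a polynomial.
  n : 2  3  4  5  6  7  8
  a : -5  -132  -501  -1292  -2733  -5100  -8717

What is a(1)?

12

First differences: -127  -369  -791  -1441  -2367  -3617
Second differences: -242  -422  -650  -926  -1250
Third differences: -180  -228  -276  -324
Fourth differences: -48  -48  -48
The fourth differences are constant at -48.
Work back: -180 + 48 = -132;  -242 + 132 = -110;  -127 + 110 = -17;  -5 + 17 = 12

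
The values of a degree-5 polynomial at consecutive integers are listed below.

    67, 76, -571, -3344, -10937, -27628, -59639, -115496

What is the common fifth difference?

-360

Δ: 9, -647, -2773, -7593, -16691, -32011, -55857
Δ²: -656, -2126, -4820, -9098, -15320, -23846
Δ³: -1470, -2694, -4278, -6222, -8526
Δ⁴: -1224, -1584, -1944, -2304
Δ⁵: -360, -360, -360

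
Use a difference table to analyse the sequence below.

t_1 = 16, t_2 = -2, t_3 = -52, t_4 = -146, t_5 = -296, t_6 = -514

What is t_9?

D1: -18, -50, -94, -150, -218
D2: -32, -44, -56, -68
D3: -12, -12, -12
The third differences are constant (-12).
-68 − 12 = -80;  -218 − 80 = -298;  -514 − 298 = -812
-80 − 12 = -92;  -298 − 92 = -390;  -812 − 390 = -1202
-92 − 12 = -104;  -390 − 104 = -494;  -1202 − 494 = -1696

-1696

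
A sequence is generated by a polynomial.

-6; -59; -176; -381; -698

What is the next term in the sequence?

-1151

Δ: -53, -117, -205, -317
Δ²: -64, -88, -112
Δ³: -24, -24
Constant third difference = -24, so extend:
-112 − 24 = -136;  -317 − 136 = -453;  -698 − 453 = -1151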